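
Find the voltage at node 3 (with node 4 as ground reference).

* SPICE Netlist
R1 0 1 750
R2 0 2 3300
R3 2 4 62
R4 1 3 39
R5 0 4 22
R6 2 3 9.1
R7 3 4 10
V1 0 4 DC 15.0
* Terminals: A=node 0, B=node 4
Nodal analysis, taking node 4 as the 0 V reference.
Source V1 fixes V_0 = 15 V.
KCL at each unknown node (sum of currents leaving = 0; resistances in Ω):
  Node 1: (V_1 - 15)/750 + (V_1 - V_3)/39 = 0
  Node 2: (V_2 - 15)/3300 + (V_2 - 0)/62 + (V_2 - V_3)/9.1 = 0
  Node 3: (V_3 - V_1)/39 + (V_3 - V_2)/9.1 + (V_3 - 0)/10 = 0
Collecting terms (coefficients in siemens):
  0.02697·V_1 - 0.02564·V_3 = 0.02
  0.1263·V_2 - 0.1099·V_3 = 0.004545
  0.2355·V_3 - 0.02564·V_1 - 0.1099·V_2 = 0
Solving these 3 simultaneous equations (Gaussian elimination) gives:
  V_1 = 0.9304 V, V_2 = 0.2089 V, V_3 = 0.1987 V
The requested potential is V_3 = 0.1987 V.

Final answer: V_3 = 0.1987 V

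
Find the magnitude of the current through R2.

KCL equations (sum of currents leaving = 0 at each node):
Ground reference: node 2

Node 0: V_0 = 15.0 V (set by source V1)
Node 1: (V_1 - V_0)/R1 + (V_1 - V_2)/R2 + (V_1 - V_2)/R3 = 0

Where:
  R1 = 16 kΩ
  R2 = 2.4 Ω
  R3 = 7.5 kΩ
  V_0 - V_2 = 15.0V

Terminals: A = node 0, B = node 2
Nodal analysis, taking node 2 as the 0 V reference.
Source V1 fixes V_0 = 15 V.
KCL at each unknown node (sum of currents leaving = 0; resistances in Ω):
  Node 1: (V_1 - 15)/16000 + (V_1 - 0)/2.4 + (V_1 - 0)/7500 = 0
Collecting terms: 0.4169 × V_1 = 0.0009375  =>  V_1 = 0.002249 V
I_R2 = (V_1 - V_2)/R2 = (0.002249 - 0)/2.4 = 0.0009371 A
|I_R2| = 0.0009371 A

Final answer: |I_R2| = 0.0009371 A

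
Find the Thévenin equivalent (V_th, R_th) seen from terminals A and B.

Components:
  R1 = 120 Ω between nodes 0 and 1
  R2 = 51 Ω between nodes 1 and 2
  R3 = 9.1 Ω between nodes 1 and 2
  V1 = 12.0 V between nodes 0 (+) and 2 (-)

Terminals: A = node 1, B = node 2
Step 1 — V_th is the open-circuit voltage V_A - V_B (nothing connected across the terminals).
Nodal analysis, taking node 2 as the 0 V reference.
Source V1 fixes V_0 = 12 V.
KCL at each unknown node (sum of currents leaving = 0; resistances in Ω):
  Node 1: (V_1 - 12)/120 + (V_1 - 0)/51 + (V_1 - 0)/9.1 = 0
Collecting terms: 0.1378 × V_1 = 0.1  =>  V_1 = 0.7255 V
V_th = V_1 - V_2 = 0.7255 - 0 = 0.7255 V
Step 2 — R_th: zero the source — replace V1 by a short circuit (node 2 merges into node 0) — and find the resistance seen between A (node 1) and B (node 0).
Reduce the network between node 1 (A) and node 0 (B) by series/parallel combination:
  Rp1 = R1 ‖ R2 ‖ R3 (parallel, all between nodes 0 and 1) = 1/(1/120 + 1/51 + 1/9.1) = 7.255 Ω
R_th = 7.255 Ω

Final answer: V_th = 0.7255 V, R_th = 7.255 Ω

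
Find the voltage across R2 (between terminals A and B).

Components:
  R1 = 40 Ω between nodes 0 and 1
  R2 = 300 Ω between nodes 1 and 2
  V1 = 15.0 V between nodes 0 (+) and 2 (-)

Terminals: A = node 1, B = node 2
R1 and R2 are in series across V1 (node 0 → node 1 → node 2), and the output A–B is taken across R2, so this is a voltage divider.
Series current: I = V1/(R1 + R2) = 15/(40 + 300) = 15/340 = 0.04412 A
V_R2 = I × R2 = V1 × R2/(R1 + R2) = 15 × 300/340 = 13.24 V

Final answer: 13.24 V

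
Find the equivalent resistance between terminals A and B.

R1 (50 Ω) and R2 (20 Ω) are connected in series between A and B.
Reduce the network between node 0 (A) and node 2 (B) by series/parallel combination:
  Rs1 = R1 + R2 (series, joined only at node 1) = 50 + 20 = 70 Ω
R_eq = 70 Ω

Final answer: 70 Ω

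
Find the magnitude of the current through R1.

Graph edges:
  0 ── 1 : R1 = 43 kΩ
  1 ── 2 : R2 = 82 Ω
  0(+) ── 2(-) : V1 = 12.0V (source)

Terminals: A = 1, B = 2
Nodal analysis, taking node 2 as the 0 V reference.
Source V1 fixes V_0 = 12 V.
KCL at each unknown node (sum of currents leaving = 0; resistances in Ω):
  Node 1: (V_1 - 12)/43000 + (V_1 - 0)/82 = 0
Collecting terms: 0.01222 × V_1 = 0.0002791  =>  V_1 = 0.02284 V
I_R1 = (V_0 - V_1)/R1 = (12 - 0.02284)/43000 = 0.0002785 A
|I_R1| = 0.0002785 A

Final answer: |I_R1| = 0.0002785 A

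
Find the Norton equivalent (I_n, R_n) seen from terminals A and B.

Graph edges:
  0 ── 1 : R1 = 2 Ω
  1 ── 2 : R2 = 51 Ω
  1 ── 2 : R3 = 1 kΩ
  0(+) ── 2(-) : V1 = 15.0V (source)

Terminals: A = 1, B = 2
Find the Thévenin equivalent first; then I_n = V_th/R_th and R_n = R_th.
Step 1 — V_th is the open-circuit voltage V_A - V_B (nothing connected across the terminals).
Nodal analysis, taking node 2 as the 0 V reference.
Source V1 fixes V_0 = 15 V.
KCL at each unknown node (sum of currents leaving = 0; resistances in Ω):
  Node 1: (V_1 - 15)/2 + (V_1 - 0)/51 + (V_1 - 0)/1000 = 0
Collecting terms: 0.5206 × V_1 = 7.5  =>  V_1 = 14.41 V
V_th = V_1 - V_2 = 14.41 - 0 = 14.41 V
Step 2 — R_th: zero the source — replace V1 by a short circuit (node 2 merges into node 0) — and find the resistance seen between A (node 1) and B (node 0).
Reduce the network between node 1 (A) and node 0 (B) by series/parallel combination:
  Rp1 = R1 ‖ R2 ‖ R3 (parallel, all between nodes 0 and 1) = 1/(1/2 + 1/51 + 1/1000) = 1.921 Ω
R_th = 1.921 Ω
I_n = V_th/R_th = 14.41/1.921 = 7.5 A, and R_n = R_th = 1.921 Ω

Final answer: I_n = 7.5 A, R_n = 1.921 Ω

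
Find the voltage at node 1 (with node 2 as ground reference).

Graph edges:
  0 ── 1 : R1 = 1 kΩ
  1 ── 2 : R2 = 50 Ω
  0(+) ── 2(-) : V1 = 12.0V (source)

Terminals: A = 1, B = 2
Nodal analysis, taking node 2 as the 0 V reference.
Source V1 fixes V_0 = 12 V.
KCL at each unknown node (sum of currents leaving = 0; resistances in Ω):
  Node 1: (V_1 - 12)/1000 + (V_1 - 0)/50 = 0
Collecting terms: 0.021 × V_1 = 0.012  =>  V_1 = 0.5714 V
The requested potential is V_1 = 0.5714 V.

Final answer: V_1 = 0.5714 V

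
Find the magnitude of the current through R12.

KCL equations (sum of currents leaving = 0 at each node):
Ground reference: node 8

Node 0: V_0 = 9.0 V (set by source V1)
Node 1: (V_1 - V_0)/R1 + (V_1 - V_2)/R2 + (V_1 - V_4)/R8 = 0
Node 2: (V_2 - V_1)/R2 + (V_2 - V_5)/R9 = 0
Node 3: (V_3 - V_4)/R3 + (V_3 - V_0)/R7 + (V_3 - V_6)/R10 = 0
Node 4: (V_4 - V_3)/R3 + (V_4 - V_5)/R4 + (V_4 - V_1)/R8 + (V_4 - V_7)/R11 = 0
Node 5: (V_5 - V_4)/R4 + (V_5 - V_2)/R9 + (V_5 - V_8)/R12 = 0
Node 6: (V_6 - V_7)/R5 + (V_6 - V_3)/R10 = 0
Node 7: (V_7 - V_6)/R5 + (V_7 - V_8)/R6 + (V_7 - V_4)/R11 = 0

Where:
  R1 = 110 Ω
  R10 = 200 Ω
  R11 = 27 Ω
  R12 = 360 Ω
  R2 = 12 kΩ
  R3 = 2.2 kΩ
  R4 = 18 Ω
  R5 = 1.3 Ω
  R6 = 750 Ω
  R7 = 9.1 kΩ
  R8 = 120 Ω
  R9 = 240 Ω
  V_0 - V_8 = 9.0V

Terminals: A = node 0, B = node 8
Nodal analysis, taking node 8 as the 0 V reference.
Source V1 fixes V_0 = 9 V.
KCL at each unknown node (sum of currents leaving = 0; resistances in Ω):
  Node 1: (V_1 - 9)/110 + (V_1 - V_2)/12000 + (V_1 - V_4)/120 = 0
  Node 2: (V_2 - V_1)/12000 + (V_2 - V_5)/240 = 0
  Node 3: (V_3 - V_4)/2200 + (V_3 - 9)/9100 + (V_3 - V_6)/200 = 0
  Node 4: (V_4 - V_3)/2200 + (V_4 - V_5)/18 + (V_4 - V_1)/120 + (V_4 - V_7)/27 = 0
  Node 5: (V_5 - V_4)/18 + (V_5 - V_2)/240 + (V_5 - 0)/360 = 0
  Node 6: (V_6 - V_7)/1.3 + (V_6 - V_3)/200 = 0
  Node 7: (V_7 - V_6)/1.3 + (V_7 - 0)/750 + (V_7 - V_4)/27 = 0
Collecting terms (coefficients in siemens):
  0.01751·V_1 - 0.00008333·V_2 - 0.008333·V_4 = 0.08182
  0.00425·V_2 - 0.00008333·V_1 - 0.004167·V_5 = 0
  0.005564·V_3 - 0.0004545·V_4 - 0.005·V_6 = 0.000989
  0.1014·V_4 - 0.008333·V_1 - 0.0004545·V_3 - 0.05556·V_5 - 0.03704·V_7 = 0
  0.0625·V_5 - 0.004167·V_2 - 0.05556·V_4 = 0
  0.7742·V_6 - 0.005·V_3 - 0.7692·V_7 = 0
  0.8076·V_7 - 0.03704·V_4 - 0.7692·V_6 = 0
Solving these 7 simultaneous equations (Gaussian elimination) gives:
  V_1 = 6.976 V, V_2 = 4.614 V, V_3 = 4.737 V, V_4 = 4.791 V
  V_5 = 4.567 V, V_6 = 4.638 V, V_7 = 4.638 V
I_R12 = (V_5 - V_8)/R12 = (4.567 - 0)/360 = 0.01269 A
|I_R12| = 0.01269 A

Final answer: |I_R12| = 0.01269 A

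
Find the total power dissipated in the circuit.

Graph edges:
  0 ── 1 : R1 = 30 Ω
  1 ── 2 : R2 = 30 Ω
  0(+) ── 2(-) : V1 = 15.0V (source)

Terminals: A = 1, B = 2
Nodal analysis, taking node 2 as the 0 V reference.
Source V1 fixes V_0 = 15 V.
KCL at each unknown node (sum of currents leaving = 0; resistances in Ω):
  Node 1: (V_1 - 15)/30 + (V_1 - 0)/30 = 0
Collecting terms: 0.06667 × V_1 = 0.5  =>  V_1 = 7.5 V
Power in each resistor, P = (ΔV)²/R:
  P_R1 = (15 - 7.5)²/30 = 1.875 W
  P_R2 = (7.5 - 0)²/30 = 1.875 W
P_total = P_R1 + P_R2 = 3.75 W

Final answer: 3.75 W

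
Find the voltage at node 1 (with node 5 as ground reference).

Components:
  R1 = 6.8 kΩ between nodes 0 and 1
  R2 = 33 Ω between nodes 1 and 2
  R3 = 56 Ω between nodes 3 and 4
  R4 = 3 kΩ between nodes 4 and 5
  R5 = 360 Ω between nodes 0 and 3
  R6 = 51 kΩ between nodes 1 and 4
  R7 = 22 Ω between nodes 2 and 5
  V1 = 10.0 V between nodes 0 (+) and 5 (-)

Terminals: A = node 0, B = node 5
Nodal analysis, taking node 5 as the 0 V reference.
Source V1 fixes V_0 = 10 V.
KCL at each unknown node (sum of currents leaving = 0; resistances in Ω):
  Node 1: (V_1 - 10)/6800 + (V_1 - V_2)/33 + (V_1 - V_4)/51000 = 0
  Node 2: (V_2 - V_1)/33 + (V_2 - 0)/22 = 0
  Node 3: (V_3 - V_4)/56 + (V_3 - 10)/360 = 0
  Node 4: (V_4 - V_3)/56 + (V_4 - 0)/3000 + (V_4 - V_1)/51000 = 0
Collecting terms (coefficients in siemens):
  0.03047·V_1 - 0.0303·V_2 - 0.00001961·V_4 = 0.001471
  0.07576·V_2 - 0.0303·V_1 = 0
  0.02063·V_3 - 0.01786·V_4 = 0.02778
  0.01821·V_4 - 0.00001961·V_1 - 0.01786·V_3 = 0
Solving these 4 simultaneous equations (Gaussian elimination) gives:
  V_1 = 0.08947 V, V_2 = 0.03579 V, V_3 = 8.893 V, V_4 = 8.72 V
The requested potential is V_1 = 0.08947 V.

Final answer: V_1 = 0.08947 V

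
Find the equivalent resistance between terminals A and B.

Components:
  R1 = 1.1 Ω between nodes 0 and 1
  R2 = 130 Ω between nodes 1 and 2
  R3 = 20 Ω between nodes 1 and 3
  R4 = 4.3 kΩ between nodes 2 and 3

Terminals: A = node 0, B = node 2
Reduce the network between node 0 (A) and node 2 (B) by series/parallel combination:
  Rs1 = R3 + R4 (series, joined only at node 3) = 20 + 4300 = 4320 Ω
  Rp1 = R2 ‖ Rs1 (parallel, both between nodes 1 and 2) = 1/(1/130 + 1/4320) = 126.2 Ω
  Rs2 = R1 + Rp1 (series, joined only at node 1) = 1.1 + 126.2 = 127.3 Ω
R_eq = 127.3 Ω

Final answer: 127.3 Ω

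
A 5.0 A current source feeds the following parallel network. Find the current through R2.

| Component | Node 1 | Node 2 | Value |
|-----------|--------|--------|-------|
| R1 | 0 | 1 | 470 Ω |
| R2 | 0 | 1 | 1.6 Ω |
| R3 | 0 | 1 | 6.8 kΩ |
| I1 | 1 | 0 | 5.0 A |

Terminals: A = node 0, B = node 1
All resistors sit directly between nodes 0 and 1, so they are in parallel and share one voltage V; the full source current 5 A splits among them.
1/R_par = 1/470 + 1/1.6 + 1/6800 = 0.6273 S  =>  R_par = 1.594 Ω
V = I × R_par = 5 × 1.594 = 7.971 V
I_R2 = V/R2 = 7.971/1.6 = 4.982 A

Final answer: 4.982 A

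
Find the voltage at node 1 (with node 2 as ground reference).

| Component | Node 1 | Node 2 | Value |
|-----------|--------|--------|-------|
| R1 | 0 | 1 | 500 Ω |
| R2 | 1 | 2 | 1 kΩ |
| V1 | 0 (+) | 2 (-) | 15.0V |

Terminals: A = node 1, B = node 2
Nodal analysis, taking node 2 as the 0 V reference.
Source V1 fixes V_0 = 15 V.
KCL at each unknown node (sum of currents leaving = 0; resistances in Ω):
  Node 1: (V_1 - 15)/500 + (V_1 - 0)/1000 = 0
Collecting terms: 0.003 × V_1 = 0.03  =>  V_1 = 10 V
The requested potential is V_1 = 10 V.

Final answer: V_1 = 10 V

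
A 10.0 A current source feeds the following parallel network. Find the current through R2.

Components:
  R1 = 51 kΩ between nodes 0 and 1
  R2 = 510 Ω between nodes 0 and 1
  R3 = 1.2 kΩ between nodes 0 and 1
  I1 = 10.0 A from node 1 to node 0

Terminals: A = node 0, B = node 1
All resistors sit directly between nodes 0 and 1, so they are in parallel and share one voltage V; the full source current 10 A splits among them.
1/R_par = 1/51000 + 1/510 + 1/1200 = 0.002814 S  =>  R_par = 355.4 Ω
V = I × R_par = 10 × 355.4 = 3554 V
I_R2 = V/R2 = 3554/510 = 6.969 A

Final answer: 6.969 A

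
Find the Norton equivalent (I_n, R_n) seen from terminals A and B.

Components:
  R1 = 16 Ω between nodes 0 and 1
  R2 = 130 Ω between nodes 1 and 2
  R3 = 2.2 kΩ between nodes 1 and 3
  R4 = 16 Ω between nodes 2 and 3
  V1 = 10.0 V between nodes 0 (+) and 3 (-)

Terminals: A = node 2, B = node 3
Find the Thévenin equivalent first; then I_n = V_th/R_th and R_n = R_th.
Step 1 — V_th is the open-circuit voltage V_A - V_B (nothing connected across the terminals).
Nodal analysis, taking node 3 as the 0 V reference.
Source V1 fixes V_0 = 10 V.
KCL at each unknown node (sum of currents leaving = 0; resistances in Ω):
  Node 1: (V_1 - 10)/16 + (V_1 - V_2)/130 + (V_1 - 0)/2200 = 0
  Node 2: (V_2 - V_1)/130 + (V_2 - 0)/16 = 0
Collecting terms (coefficients in siemens):
  0.07065·V_1 - 0.007692·V_2 = 0.625
  0.07019·V_2 - 0.007692·V_1 = 0
Determinant D = (0.07065)(0.07019) - (-0.007692)(-0.007692) = 0.0049
V_1 = [(0.625)(0.07019) - (-0.007692)(0)]/D = 8.954 V
V_2 = [(0.07065)(0) - (0.625)(-0.007692)]/D = 0.9812 V
V_th = V_2 - V_3 = 0.9812 - 0 = 0.9812 V
Step 2 — R_th: zero the source — replace V1 by a short circuit (node 3 merges into node 0) — and find the resistance seen between A (node 2) and B (node 0).
Reduce the network between node 2 (A) and node 0 (B) by series/parallel combination:
  Rp1 = R1 ‖ R3 (parallel, both between nodes 0 and 1) = 1/(1/16 + 1/2200) = 15.88 Ω
  Rs1 = R2 + Rp1 (series, joined only at node 1) = 130 + 15.88 = 145.9 Ω
  Rp2 = R4 ‖ Rs1 (parallel, both between nodes 0 and 2) = 1/(1/16 + 1/145.9) = 14.42 Ω
R_th = 14.42 Ω
I_n = V_th/R_th = 0.9812/14.42 = 0.06805 A, and R_n = R_th = 14.42 Ω

Final answer: I_n = 0.06805 A, R_n = 14.42 Ω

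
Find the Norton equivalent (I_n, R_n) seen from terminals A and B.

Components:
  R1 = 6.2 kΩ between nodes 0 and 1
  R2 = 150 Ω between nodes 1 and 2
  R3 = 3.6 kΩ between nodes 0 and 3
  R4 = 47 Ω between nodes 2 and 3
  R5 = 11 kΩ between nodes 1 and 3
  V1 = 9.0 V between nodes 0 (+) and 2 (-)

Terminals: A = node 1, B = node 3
Find the Thévenin equivalent first; then I_n = V_th/R_th and R_n = R_th.
Step 1 — V_th is the open-circuit voltage V_A - V_B (nothing connected across the terminals).
Nodal analysis, taking node 2 as the 0 V reference.
Source V1 fixes V_0 = 9 V.
KCL at each unknown node (sum of currents leaving = 0; resistances in Ω):
  Node 1: (V_1 - 9)/6200 + (V_1 - 0)/150 + (V_1 - V_3)/11000 = 0
  Node 3: (V_3 - 9)/3600 + (V_3 - 0)/47 + (V_3 - V_1)/11000 = 0
Collecting terms (coefficients in siemens):
  0.006919·V_1 - 0.00009091·V_3 = 0.001452
  0.02165·V_3 - 0.00009091·V_1 = 0.0025
Determinant D = (0.006919)(0.02165) - (-0.00009091)(-0.00009091) = 0.0001498
V_1 = [(0.001452)(0.02165) - (-0.00009091)(0.0025)]/D = 0.2113 V
V_3 = [(0.006919)(0.0025) - (0.001452)(-0.00009091)]/D = 0.1164 V
V_th = V_1 - V_3 = 0.2113 - 0.1164 = 0.09495 V
Step 2 — R_th: zero the source — replace V1 by a short circuit (node 2 merges into node 0) — and find the resistance seen between A (node 1) and B (node 3).
Reduce the network between node 1 (A) and node 3 (B) by series/parallel combination:
  Rp1 = R1 ‖ R2 (parallel, both between nodes 0 and 1) = 1/(1/6200 + 1/150) = 146.5 Ω
  Rp2 = R3 ‖ R4 (parallel, both between nodes 0 and 3) = 1/(1/3600 + 1/47) = 46.39 Ω
  Rs1 = Rp1 + Rp2 (series, joined only at node 0) = 146.5 + 46.39 = 192.9 Ω
  Rp3 = R5 ‖ Rs1 (parallel, both between nodes 1 and 3) = 1/(1/11000 + 1/192.9) = 189.5 Ω
R_th = 189.5 Ω
I_n = V_th/R_th = 0.09495/189.5 = 0.000501 A, and R_n = R_th = 189.5 Ω

Final answer: I_n = 0.000501 A, R_n = 189.5 Ω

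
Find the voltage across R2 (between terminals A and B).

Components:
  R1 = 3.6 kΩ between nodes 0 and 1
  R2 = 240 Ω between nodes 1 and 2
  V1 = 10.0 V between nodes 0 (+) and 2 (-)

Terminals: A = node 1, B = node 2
R1 and R2 are in series across V1 (node 0 → node 1 → node 2), and the output A–B is taken across R2, so this is a voltage divider.
Series current: I = V1/(R1 + R2) = 10/(3600 + 240) = 10/3840 = 0.002604 A
V_R2 = I × R2 = V1 × R2/(R1 + R2) = 10 × 240/3840 = 0.625 V

Final answer: 0.625 V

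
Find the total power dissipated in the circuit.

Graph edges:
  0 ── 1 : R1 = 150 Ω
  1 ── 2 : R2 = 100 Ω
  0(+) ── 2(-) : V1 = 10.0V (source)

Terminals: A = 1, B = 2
Nodal analysis, taking node 2 as the 0 V reference.
Source V1 fixes V_0 = 10 V.
KCL at each unknown node (sum of currents leaving = 0; resistances in Ω):
  Node 1: (V_1 - 10)/150 + (V_1 - 0)/100 = 0
Collecting terms: 0.01667 × V_1 = 0.06667  =>  V_1 = 4 V
Power in each resistor, P = (ΔV)²/R:
  P_R1 = (10 - 4)²/150 = 0.24 W
  P_R2 = (4 - 0)²/100 = 0.16 W
P_total = P_R1 + P_R2 = 0.4 W

Final answer: 0.4 W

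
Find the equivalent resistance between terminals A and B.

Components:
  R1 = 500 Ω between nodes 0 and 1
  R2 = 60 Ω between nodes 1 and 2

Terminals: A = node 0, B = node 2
Reduce the network between node 0 (A) and node 2 (B) by series/parallel combination:
  Rs1 = R1 + R2 (series, joined only at node 1) = 500 + 60 = 560 Ω
R_eq = 560 Ω

Final answer: 560 Ω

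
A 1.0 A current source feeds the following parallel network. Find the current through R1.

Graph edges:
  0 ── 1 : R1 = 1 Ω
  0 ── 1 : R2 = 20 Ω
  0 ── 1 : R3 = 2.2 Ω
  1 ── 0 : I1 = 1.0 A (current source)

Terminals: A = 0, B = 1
All resistors sit directly between nodes 0 and 1, so they are in parallel and share one voltage V; the full source current 1 A splits among them.
1/R_par = 1/1 + 1/20 + 1/2.2 = 1.505 S  =>  R_par = 0.6647 Ω
V = I × R_par = 1 × 0.6647 = 0.6647 V
I_R1 = V/R1 = 0.6647/1 = 0.6647 A

Final answer: 0.6647 A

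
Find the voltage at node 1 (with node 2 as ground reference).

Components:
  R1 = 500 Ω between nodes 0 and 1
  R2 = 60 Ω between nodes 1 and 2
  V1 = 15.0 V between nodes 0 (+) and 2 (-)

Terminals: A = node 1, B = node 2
Nodal analysis, taking node 2 as the 0 V reference.
Source V1 fixes V_0 = 15 V.
KCL at each unknown node (sum of currents leaving = 0; resistances in Ω):
  Node 1: (V_1 - 15)/500 + (V_1 - 0)/60 = 0
Collecting terms: 0.01867 × V_1 = 0.03  =>  V_1 = 1.607 V
The requested potential is V_1 = 1.607 V.

Final answer: V_1 = 1.607 V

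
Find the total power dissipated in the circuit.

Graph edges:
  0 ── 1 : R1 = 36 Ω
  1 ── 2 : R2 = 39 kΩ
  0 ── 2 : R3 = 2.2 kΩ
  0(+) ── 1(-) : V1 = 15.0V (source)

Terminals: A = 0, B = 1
Nodal analysis, taking node 1 as the 0 V reference.
Source V1 fixes V_0 = 15 V.
KCL at each unknown node (sum of currents leaving = 0; resistances in Ω):
  Node 2: (V_2 - 0)/39000 + (V_2 - 15)/2200 = 0
Collecting terms: 0.0004802 × V_2 = 0.006818  =>  V_2 = 14.2 V
Power in each resistor, P = (ΔV)²/R:
  P_R1 = (15 - 0)²/36 = 6.25 W
  P_R2 = (0 - 14.2)²/39000 = 0.00517 W
  P_R3 = (15 - 14.2)²/2200 = 0.0002916 W
P_total = P_R1 + P_R2 + P_R3 = 6.255 W

Final answer: 6.255 W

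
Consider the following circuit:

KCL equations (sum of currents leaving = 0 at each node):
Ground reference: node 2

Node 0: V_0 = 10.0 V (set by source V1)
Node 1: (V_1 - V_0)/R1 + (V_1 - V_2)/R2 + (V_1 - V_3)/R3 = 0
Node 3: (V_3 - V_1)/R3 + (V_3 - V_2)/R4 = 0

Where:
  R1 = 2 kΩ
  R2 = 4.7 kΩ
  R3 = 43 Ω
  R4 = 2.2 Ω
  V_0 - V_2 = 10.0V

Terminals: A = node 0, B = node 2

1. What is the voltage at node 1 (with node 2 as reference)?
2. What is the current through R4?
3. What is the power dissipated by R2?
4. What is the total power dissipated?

Nodal analysis, taking node 2 as the 0 V reference.
Source V1 fixes V_0 = 10 V.
KCL at each unknown node (sum of currents leaving = 0; resistances in Ω):
  Node 1: (V_1 - 10)/2000 + (V_1 - 0)/4700 + (V_1 - V_3)/43 = 0
  Node 3: (V_3 - V_1)/43 + (V_3 - 0)/2.2 = 0
Collecting terms (coefficients in siemens):
  0.02397·V_1 - 0.02326·V_3 = 0.005
  0.4778·V_3 - 0.02326·V_1 = 0
Determinant D = (0.02397)(0.4778) - (-0.02326)(-0.02326) = 0.01091
V_1 = [(0.005)(0.4778) - (-0.02326)(0)]/D = 0.2189 V
V_3 = [(0.02397)(0) - (0.005)(-0.02326)]/D = 0.01066 V
Part 1:
  Read off the nodal solution: V_1 = 0.2189 V
Part 2:
  I_R4 = (V_2 - V_3)/R4 = (0 - 0.01066)/2.2 = -0.004844 A
  Magnitude: I_R4 = 0.004844 A
Part 3:
  I_R2 = (V_1 - V_2)/R2 = (0.2189 - 0)/4700 = 0.00004658 A
  P_R2 = I_R2² × R2 = (0.00004658)² × 4700 = 0.0000102 W
Part 4:
  Power in each resistor, P = (ΔV)²/R:
    P_R1 = (10 - 0.2189)²/2000 = 0.04783 W
    P_R2 = (0.2189 - 0)²/4700 = 0.0000102 W
    P_R3 = (0.2189 - 0.01066)²/43 = 0.001009 W
    P_R4 = (0 - 0.01066)²/2.2 = 0.00005162 W
  P_total = P_R1 + P_R2 + P_R3 + P_R4 = 0.04891 W

Final answers:
1. V_1 = 0.2189 V
2. I_R4 = 0.004844 A
3. P_R2 = 1.02e-05 W
4. P_total = 0.04891 W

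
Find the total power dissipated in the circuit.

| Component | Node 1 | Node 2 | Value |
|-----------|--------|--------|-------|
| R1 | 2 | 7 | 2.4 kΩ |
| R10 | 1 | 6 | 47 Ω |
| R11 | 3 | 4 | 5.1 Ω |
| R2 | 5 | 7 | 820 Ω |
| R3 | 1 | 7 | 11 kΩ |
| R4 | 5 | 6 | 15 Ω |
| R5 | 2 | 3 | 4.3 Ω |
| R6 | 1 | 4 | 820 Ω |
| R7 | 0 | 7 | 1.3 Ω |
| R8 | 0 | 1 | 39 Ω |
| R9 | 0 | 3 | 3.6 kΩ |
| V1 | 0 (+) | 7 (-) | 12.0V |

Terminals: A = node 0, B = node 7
Nodal analysis, taking node 7 as the 0 V reference.
Source V1 fixes V_0 = 12 V.
KCL at each unknown node (sum of currents leaving = 0; resistances in Ω):
  Node 1: (V_1 - 0)/11000 + (V_1 - V_4)/820 + (V_1 - 12)/39 + (V_1 - V_6)/47 = 0
  Node 2: (V_2 - 0)/2400 + (V_2 - V_3)/4.3 = 0
  Node 3: (V_3 - V_2)/4.3 + (V_3 - 12)/3600 + (V_3 - V_4)/5.1 = 0
  Node 4: (V_4 - V_1)/820 + (V_4 - V_3)/5.1 = 0
  Node 5: (V_5 - 0)/820 + (V_5 - V_6)/15 = 0
  Node 6: (V_6 - V_5)/15 + (V_6 - V_1)/47 = 0
Collecting terms (coefficients in siemens):
  0.04823·V_1 - 0.00122·V_4 - 0.02128·V_6 = 0.3077
  0.233·V_2 - 0.2326·V_3 = 0
  0.4289·V_3 - 0.2326·V_2 - 0.1961·V_4 = 0.003333
  0.1973·V_4 - 0.00122·V_1 - 0.1961·V_3 = 0
  0.06789·V_5 - 0.06667·V_6 = 0
  0.08794·V_6 - 0.02128·V_1 - 0.06667·V_5 = 0
Solving these 6 simultaneous equations (Gaussian elimination) gives:
  V_1 = 11.35 V, V_2 = 8.949 V, V_3 = 8.965 V, V_4 = 8.979 V
  V_5 = 10.55 V, V_6 = 10.74 V
Power in each resistor, P = (ΔV)²/R:
  P_R1 = (8.949 - 0)²/2400 = 0.03337 W
  P_R2 = (10.55 - 0)²/820 = 0.1357 W
  P_R3 = (11.35 - 0)²/11000 = 0.0117 W
  P_R4 = (10.55 - 10.74)²/15 = 0.002482 W
  P_R5 = (8.949 - 8.965)²/4.3 = 0.00005978 W
  P_R6 = (11.35 - 8.979)²/820 = 0.006827 W
  P_R7 = (12 - 0)²/1.3 = 110.8 W
  P_R8 = (12 - 11.35)²/39 = 0.01098 W
  P_R9 = (12 - 8.965)²/3600 = 0.002559 W
  P_R10 = (11.35 - 10.74)²/47 = 0.007777 W
  P_R11 = (8.965 - 8.979)²/5.1 = 0.00004246 W
P_total = P_R1 + P_R2 + P_R3 + P_R4 + P_R5 + P_R6 + P_R7 + P_R8 + P_R9 + P_R10 + P_R11 = 111 W

Final answer: 111 W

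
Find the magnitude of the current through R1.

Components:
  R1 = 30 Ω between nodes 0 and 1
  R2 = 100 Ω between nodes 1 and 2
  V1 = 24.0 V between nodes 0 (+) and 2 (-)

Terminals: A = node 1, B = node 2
Nodal analysis, taking node 2 as the 0 V reference.
Source V1 fixes V_0 = 24 V.
KCL at each unknown node (sum of currents leaving = 0; resistances in Ω):
  Node 1: (V_1 - 24)/30 + (V_1 - 0)/100 = 0
Collecting terms: 0.04333 × V_1 = 0.8  =>  V_1 = 18.46 V
I_R1 = (V_0 - V_1)/R1 = (24 - 18.46)/30 = 0.1846 A
|I_R1| = 0.1846 A

Final answer: |I_R1| = 0.1846 A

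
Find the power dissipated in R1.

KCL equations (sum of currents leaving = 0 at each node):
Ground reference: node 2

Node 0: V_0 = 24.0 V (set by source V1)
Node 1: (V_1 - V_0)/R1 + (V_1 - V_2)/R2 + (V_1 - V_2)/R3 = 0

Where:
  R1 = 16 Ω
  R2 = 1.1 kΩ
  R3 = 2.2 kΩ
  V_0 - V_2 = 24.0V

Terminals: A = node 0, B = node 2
Nodal analysis, taking node 2 as the 0 V reference.
Source V1 fixes V_0 = 24 V.
KCL at each unknown node (sum of currents leaving = 0; resistances in Ω):
  Node 1: (V_1 - 24)/16 + (V_1 - 0)/1100 + (V_1 - 0)/2200 = 0
Collecting terms: 0.06386 × V_1 = 1.5  =>  V_1 = 23.49 V
I_R1 = (V_0 - V_1)/R1 = (24 - 23.49)/16 = 0.03203 A
P_R1 = I_R1² × R1 = (0.03203)² × 16 = 0.01641 W

Final answer: 0.01641 W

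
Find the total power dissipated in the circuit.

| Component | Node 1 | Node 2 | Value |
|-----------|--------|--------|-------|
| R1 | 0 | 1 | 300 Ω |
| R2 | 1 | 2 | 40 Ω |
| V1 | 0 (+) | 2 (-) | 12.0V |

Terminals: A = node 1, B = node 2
Nodal analysis, taking node 2 as the 0 V reference.
Source V1 fixes V_0 = 12 V.
KCL at each unknown node (sum of currents leaving = 0; resistances in Ω):
  Node 1: (V_1 - 12)/300 + (V_1 - 0)/40 = 0
Collecting terms: 0.02833 × V_1 = 0.04  =>  V_1 = 1.412 V
Power in each resistor, P = (ΔV)²/R:
  P_R1 = (12 - 1.412)²/300 = 0.3737 W
  P_R2 = (1.412 - 0)²/40 = 0.04983 W
P_total = P_R1 + P_R2 = 0.4235 W

Final answer: 0.4235 W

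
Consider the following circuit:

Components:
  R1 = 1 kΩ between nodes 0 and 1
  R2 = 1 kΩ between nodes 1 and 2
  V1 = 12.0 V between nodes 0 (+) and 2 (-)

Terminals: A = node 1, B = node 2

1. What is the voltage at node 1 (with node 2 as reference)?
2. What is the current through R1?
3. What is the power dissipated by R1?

Nodal analysis, taking node 2 as the 0 V reference.
Source V1 fixes V_0 = 12 V.
KCL at each unknown node (sum of currents leaving = 0; resistances in Ω):
  Node 1: (V_1 - 12)/1000 + (V_1 - 0)/1000 = 0
Collecting terms: 0.002 × V_1 = 0.012  =>  V_1 = 6 V
Part 1:
  Read off the nodal solution: V_1 = 6 V
Part 2:
  I_R1 = (V_0 - V_1)/R1 = (12 - 6)/1000 = 0.006 A
  Magnitude: I_R1 = 0.006 A
Part 3:
  I_R1 = (V_0 - V_1)/R1 = (12 - 6)/1000 = 0.006 A
  P_R1 = I_R1² × R1 = (0.006)² × 1000 = 0.036 W

Final answers:
1. V_1 = 6 V
2. I_R1 = 0.006 A
3. P_R1 = 0.036 W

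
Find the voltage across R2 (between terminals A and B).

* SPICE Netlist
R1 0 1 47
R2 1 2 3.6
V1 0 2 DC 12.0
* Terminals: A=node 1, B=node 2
R1 and R2 are in series across V1 (node 0 → node 1 → node 2), and the output A–B is taken across R2, so this is a voltage divider.
Series current: I = V1/(R1 + R2) = 12/(47 + 3.6) = 12/50.6 = 0.2372 A
V_R2 = I × R2 = V1 × R2/(R1 + R2) = 12 × 3.6/50.6 = 0.8538 V

Final answer: 0.8538 V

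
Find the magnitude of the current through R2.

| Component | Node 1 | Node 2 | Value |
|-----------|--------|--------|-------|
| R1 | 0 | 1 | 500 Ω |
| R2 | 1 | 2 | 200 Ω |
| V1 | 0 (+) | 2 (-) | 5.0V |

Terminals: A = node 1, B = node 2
Nodal analysis, taking node 2 as the 0 V reference.
Source V1 fixes V_0 = 5 V.
KCL at each unknown node (sum of currents leaving = 0; resistances in Ω):
  Node 1: (V_1 - 5)/500 + (V_1 - 0)/200 = 0
Collecting terms: 0.007 × V_1 = 0.01  =>  V_1 = 1.429 V
I_R2 = (V_1 - V_2)/R2 = (1.429 - 0)/200 = 0.007143 A
|I_R2| = 0.007143 A

Final answer: |I_R2| = 0.007143 A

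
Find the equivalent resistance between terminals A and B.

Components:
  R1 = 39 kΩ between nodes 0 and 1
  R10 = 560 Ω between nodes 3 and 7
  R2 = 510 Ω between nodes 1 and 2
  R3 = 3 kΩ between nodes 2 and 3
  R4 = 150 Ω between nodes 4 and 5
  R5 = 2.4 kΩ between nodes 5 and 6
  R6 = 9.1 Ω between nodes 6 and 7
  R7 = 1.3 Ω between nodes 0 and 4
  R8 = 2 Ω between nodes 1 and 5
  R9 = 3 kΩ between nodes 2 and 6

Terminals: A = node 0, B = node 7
The network is not a plain series/parallel combination. Inject a 1 A test current into terminal A (node 0) and return it from terminal B (node 7); then R_eq = V_A / (1 A).
Nodal analysis, taking node 7 as the 0 V reference.
Current source I_test pushes 1 A into node 0 and draws it out of node 7.
KCL at each unknown node (sum of currents leaving = 0; resistances in Ω):
  Node 0: (V_0 - V_1)/39000 + (V_0 - V_4)/1.3 - 1 = 0
  Node 1: (V_1 - V_0)/39000 + (V_1 - V_2)/510 + (V_1 - V_5)/2 = 0
  Node 2: (V_2 - V_1)/510 + (V_2 - V_3)/3000 + (V_2 - V_6)/3000 = 0
  Node 3: (V_3 - V_2)/3000 + (V_3 - 0)/560 = 0
  Node 4: (V_4 - V_0)/1.3 + (V_4 - V_5)/150 = 0
  Node 5: (V_5 - V_1)/2 + (V_5 - V_4)/150 + (V_5 - V_6)/2400 = 0
  Node 6: (V_6 - V_2)/3000 + (V_6 - V_5)/2400 + (V_6 - 0)/9.1 = 0
Collecting terms (coefficients in siemens):
  0.7693·V_0 - 0.00002564·V_1 - 0.7692·V_4 = 1
  0.502·V_1 - 0.00002564·V_0 - 0.001961·V_2 - 0.5·V_5 = 0
  0.002627·V_2 - 0.001961·V_1 - 0.0003333·V_3 - 0.0003333·V_6 = 0
  0.002119·V_3 - 0.0003333·V_2 = 0
  0.7759·V_4 - 0.7692·V_0 - 0.006667·V_5 = 0
  0.5071·V_5 - 0.5·V_1 - 0.006667·V_4 - 0.0004167·V_6 = 0
  0.1106·V_6 - 0.0003333·V_2 - 0.0004167·V_5 = 0
Solving these 7 simultaneous equations (Gaussian elimination) gives:
  V_0 = 1287 V, V_1 = 1135 V, V_2 = 865.5 V, V_3 = 136.1 V
  V_4 = 1286 V, V_5 = 1137 V, V_6 = 6.888 V
R_eq = V_0 / 1 A = 1287 Ω = 1.287 kΩ

Final answer: 1.287 kΩ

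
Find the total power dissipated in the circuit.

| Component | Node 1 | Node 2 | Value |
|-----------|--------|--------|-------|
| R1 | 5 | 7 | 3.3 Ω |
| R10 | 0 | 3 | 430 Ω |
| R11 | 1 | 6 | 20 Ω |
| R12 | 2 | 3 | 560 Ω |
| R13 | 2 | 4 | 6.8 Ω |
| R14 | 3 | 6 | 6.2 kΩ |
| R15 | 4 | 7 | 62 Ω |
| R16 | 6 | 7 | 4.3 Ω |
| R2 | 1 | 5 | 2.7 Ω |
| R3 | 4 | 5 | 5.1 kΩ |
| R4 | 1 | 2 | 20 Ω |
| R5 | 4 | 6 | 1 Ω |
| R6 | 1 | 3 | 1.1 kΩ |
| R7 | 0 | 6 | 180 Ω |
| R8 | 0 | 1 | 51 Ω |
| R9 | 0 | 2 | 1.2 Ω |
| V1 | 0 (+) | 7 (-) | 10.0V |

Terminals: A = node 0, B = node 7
Nodal analysis, taking node 7 as the 0 V reference.
Source V1 fixes V_0 = 10 V.
KCL at each unknown node (sum of currents leaving = 0; resistances in Ω):
  Node 1: (V_1 - V_5)/2.7 + (V_1 - V_2)/20 + (V_1 - V_3)/1100 + (V_1 - 10)/51 + (V_1 - V_6)/20 = 0
  Node 2: (V_2 - V_1)/20 + (V_2 - 10)/1.2 + (V_2 - V_3)/560 + (V_2 - V_4)/6.8 = 0
  Node 3: (V_3 - V_1)/1100 + (V_3 - 10)/430 + (V_3 - V_2)/560 + (V_3 - V_6)/6200 = 0
  Node 4: (V_4 - V_5)/5100 + (V_4 - V_6)/1 + (V_4 - V_2)/6.8 + (V_4 - 0)/62 = 0
  Node 5: (V_5 - 0)/3.3 + (V_5 - V_1)/2.7 + (V_5 - V_4)/5100 = 0
  Node 6: (V_6 - V_4)/1 + (V_6 - 10)/180 + (V_6 - V_1)/20 + (V_6 - V_3)/6200 + (V_6 - 0)/4.3 = 0
Collecting terms (coefficients in siemens):
  0.4909·V_1 - 0.05·V_2 - 0.0009091·V_3 - 0.3704·V_5 - 0.05·V_6 = 0.1961
  1.032·V_2 - 0.05·V_1 - 0.001786·V_3 - 0.1471·V_4 = 8.333
  0.005182·V_3 - 0.0009091·V_1 - 0.001786·V_2 - 0.0001613·V_6 = 0.02326
  1.163·V_4 - 0.1471·V_2 - 0.0001961·V_5 - 1·V_6 = 0
  0.6736·V_5 - 0.3704·V_1 - 0.0001961·V_4 = 0
  1.288·V_6 - 0.05·V_1 - 0.0001613·V_3 - 1·V_4 = 0.05556
Solving these 6 simultaneous equations (Gaussian elimination) gives:
  V_1 = 2.761 V, V_2 = 8.751 V, V_3 = 8.083 V, V_4 = 3.715 V
  V_5 = 1.519 V, V_6 = 3.035 V
Power in each resistor, P = (ΔV)²/R:
  P_R1 = (1.519 - 0)²/3.3 = 0.6995 W
  P_R2 = (2.761 - 1.519)²/2.7 = 0.5712 W
  P_R3 = (3.715 - 1.519)²/5100 = 0.0009457 W
  P_R4 = (2.761 - 8.751)²/20 = 1.794 W
  P_R5 = (3.715 - 3.035)²/1 = 0.4625 W
  P_R6 = (2.761 - 8.083)²/1100 = 0.02574 W
  P_R7 = (10 - 3.035)²/180 = 0.2695 W
  P_R8 = (10 - 2.761)²/51 = 1.027 W
  P_R9 = (10 - 8.751)²/1.2 = 1.301 W
  P_R10 = (10 - 8.083)²/430 = 0.008549 W
  P_R11 = (2.761 - 3.035)²/20 = 0.003759 W
  P_R12 = (8.751 - 8.083)²/560 = 0.0007968 W
  P_R13 = (8.751 - 3.715)²/6.8 = 3.728 W
  P_R14 = (8.083 - 3.035)²/6200 = 0.004109 W
  P_R15 = (3.715 - 0)²/62 = 0.2227 W
  P_R16 = (3.035 - 0)²/4.3 = 2.143 W
P_total = P_R1 + P_R2 + P_R3 + P_R4 + P_R5 + P_R6 + P_R7 + P_R8 + P_R9 + P_R10 + P_R11 + P_R12 + P_R13 + P_R14 + P_R15 + P_R16 = 12.26 W

Final answer: 12.26 W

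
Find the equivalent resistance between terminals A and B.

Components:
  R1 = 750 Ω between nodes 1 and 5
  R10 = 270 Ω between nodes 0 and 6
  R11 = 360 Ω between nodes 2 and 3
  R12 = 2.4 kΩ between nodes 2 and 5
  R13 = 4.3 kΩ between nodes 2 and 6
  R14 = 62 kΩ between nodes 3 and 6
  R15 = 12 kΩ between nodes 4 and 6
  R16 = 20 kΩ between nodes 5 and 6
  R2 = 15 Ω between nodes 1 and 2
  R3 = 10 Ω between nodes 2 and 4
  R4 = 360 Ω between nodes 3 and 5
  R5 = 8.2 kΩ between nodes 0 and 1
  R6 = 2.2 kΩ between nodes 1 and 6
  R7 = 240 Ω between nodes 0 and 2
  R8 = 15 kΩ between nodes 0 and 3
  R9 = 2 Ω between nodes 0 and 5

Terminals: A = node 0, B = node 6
The network is not a plain series/parallel combination. Inject a 1 A test current into terminal A (node 0) and return it from terminal B (node 6); then R_eq = V_A / (1 A).
Nodal analysis, taking node 6 as the 0 V reference.
Current source I_test pushes 1 A into node 0 and draws it out of node 6.
KCL at each unknown node (sum of currents leaving = 0; resistances in Ω):
  Node 0: (V_0 - V_1)/8200 + (V_0 - V_2)/240 + (V_0 - V_3)/15000 + (V_0 - V_5)/2 + (V_0 - 0)/270 - 1 = 0
  Node 1: (V_1 - V_0)/8200 + (V_1 - V_5)/750 + (V_1 - V_2)/15 + (V_1 - 0)/2200 = 0
  Node 2: (V_2 - V_0)/240 + (V_2 - V_1)/15 + (V_2 - V_4)/10 + (V_2 - V_3)/360 + (V_2 - V_5)/2400 + (V_2 - 0)/4300 = 0
  Node 3: (V_3 - V_0)/15000 + (V_3 - V_2)/360 + (V_3 - V_5)/360 + (V_3 - 0)/62000 = 0
  Node 4: (V_4 - V_2)/10 + (V_4 - 0)/12000 = 0
  Node 5: (V_5 - V_0)/2 + (V_5 - V_1)/750 + (V_5 - V_2)/2400 + (V_5 - V_3)/360 + (V_5 - 0)/20000 = 0
Collecting terms (coefficients in siemens):
  0.5081·V_0 - 0.000122·V_1 - 0.004167·V_2 - 0.00006667·V_3 - 0.5·V_5 = 1
  0.06858·V_1 - 0.000122·V_0 - 0.06667·V_2 - 0.001333·V_5 = 0
  0.1743·V_2 - 0.004167·V_0 - 0.06667·V_1 - 0.002778·V_3 - 0.1·V_4 - 0.0004167·V_5 = 0
  0.005638·V_3 - 0.00006667·V_0 - 0.002778·V_2 - 0.002778·V_5 = 0
  0.1001·V_4 - 0.1·V_2 = 0
  0.5046·V_5 - 0.5·V_0 - 0.001333·V_1 - 0.0004167·V_2 - 0.002778·V_3 = 0
Solving these 6 simultaneous equations (Gaussian elimination) gives:
  V_0 = 224 V, V_1 = 202 V, V_2 = 202.9 V, V_3 = 212.9 V
  V_4 = 202.7 V, V_5 = 223.8 V
R_eq = V_0 / 1 A = 224 Ω

Final answer: 224 Ω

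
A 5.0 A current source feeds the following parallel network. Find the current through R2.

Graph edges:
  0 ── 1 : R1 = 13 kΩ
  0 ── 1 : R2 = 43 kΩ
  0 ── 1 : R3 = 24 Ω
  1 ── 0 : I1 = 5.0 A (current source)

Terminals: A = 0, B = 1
All resistors sit directly between nodes 0 and 1, so they are in parallel and share one voltage V; the full source current 5 A splits among them.
1/R_par = 1/13000 + 1/43000 + 1/24 = 0.04177 S  =>  R_par = 23.94 Ω
V = I × R_par = 5 × 23.94 = 119.7 V
I_R2 = V/R2 = 119.7/43000 = 0.002784 A

Final answer: 0.002784 A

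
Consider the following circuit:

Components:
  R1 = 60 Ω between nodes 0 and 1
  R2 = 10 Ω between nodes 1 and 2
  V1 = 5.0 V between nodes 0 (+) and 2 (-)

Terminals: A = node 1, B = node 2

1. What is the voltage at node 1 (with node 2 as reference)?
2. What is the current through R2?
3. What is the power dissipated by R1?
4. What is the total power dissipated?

Nodal analysis, taking node 2 as the 0 V reference.
Source V1 fixes V_0 = 5 V.
KCL at each unknown node (sum of currents leaving = 0; resistances in Ω):
  Node 1: (V_1 - 5)/60 + (V_1 - 0)/10 = 0
Collecting terms: 0.1167 × V_1 = 0.08333  =>  V_1 = 0.7143 V
Part 1:
  Read off the nodal solution: V_1 = 0.7143 V
Part 2:
  I_R2 = (V_1 - V_2)/R2 = (0.7143 - 0)/10 = 0.07143 A
  Magnitude: I_R2 = 0.07143 A
Part 3:
  I_R1 = (V_0 - V_1)/R1 = (5 - 0.7143)/60 = 0.07143 A
  P_R1 = I_R1² × R1 = (0.07143)² × 60 = 0.3061 W
Part 4:
  Power in each resistor, P = (ΔV)²/R:
    P_R1 = (5 - 0.7143)²/60 = 0.3061 W
    P_R2 = (0.7143 - 0)²/10 = 0.05102 W
  P_total = P_R1 + P_R2 = 0.3571 W

Final answers:
1. V_1 = 0.7143 V
2. I_R2 = 0.07143 A
3. P_R1 = 0.3061 W
4. P_total = 0.3571 W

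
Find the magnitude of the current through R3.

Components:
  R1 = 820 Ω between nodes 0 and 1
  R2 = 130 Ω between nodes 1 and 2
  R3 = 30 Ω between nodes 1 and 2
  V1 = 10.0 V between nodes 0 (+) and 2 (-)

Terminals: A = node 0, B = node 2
Nodal analysis, taking node 2 as the 0 V reference.
Source V1 fixes V_0 = 10 V.
KCL at each unknown node (sum of currents leaving = 0; resistances in Ω):
  Node 1: (V_1 - 10)/820 + (V_1 - 0)/130 + (V_1 - 0)/30 = 0
Collecting terms: 0.04225 × V_1 = 0.0122  =>  V_1 = 0.2887 V
I_R3 = (V_1 - V_2)/R3 = (0.2887 - 0)/30 = 0.009623 A
|I_R3| = 0.009623 A

Final answer: |I_R3| = 0.009623 A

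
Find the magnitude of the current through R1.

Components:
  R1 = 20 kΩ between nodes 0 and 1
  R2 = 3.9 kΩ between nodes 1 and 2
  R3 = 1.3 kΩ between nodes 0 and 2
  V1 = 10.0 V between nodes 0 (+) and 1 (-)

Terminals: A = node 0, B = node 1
Nodal analysis, taking node 1 as the 0 V reference.
Source V1 fixes V_0 = 10 V.
KCL at each unknown node (sum of currents leaving = 0; resistances in Ω):
  Node 2: (V_2 - 0)/3900 + (V_2 - 10)/1300 = 0
Collecting terms: 0.001026 × V_2 = 0.007692  =>  V_2 = 7.5 V
I_R1 = (V_0 - V_1)/R1 = (10 - 0)/20000 = 0.0005 A
|I_R1| = 0.0005 A

Final answer: |I_R1| = 0.0005 A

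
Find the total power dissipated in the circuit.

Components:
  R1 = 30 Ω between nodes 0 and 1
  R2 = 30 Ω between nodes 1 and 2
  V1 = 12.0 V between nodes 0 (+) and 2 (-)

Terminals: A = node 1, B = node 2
Nodal analysis, taking node 2 as the 0 V reference.
Source V1 fixes V_0 = 12 V.
KCL at each unknown node (sum of currents leaving = 0; resistances in Ω):
  Node 1: (V_1 - 12)/30 + (V_1 - 0)/30 = 0
Collecting terms: 0.06667 × V_1 = 0.4  =>  V_1 = 6 V
Power in each resistor, P = (ΔV)²/R:
  P_R1 = (12 - 6)²/30 = 1.2 W
  P_R2 = (6 - 0)²/30 = 1.2 W
P_total = P_R1 + P_R2 = 2.4 W

Final answer: 2.4 W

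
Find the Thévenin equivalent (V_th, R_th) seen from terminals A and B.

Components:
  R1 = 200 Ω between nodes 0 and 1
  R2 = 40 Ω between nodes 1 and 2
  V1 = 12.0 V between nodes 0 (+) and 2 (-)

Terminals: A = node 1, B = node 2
Step 1 — V_th is the open-circuit voltage V_A - V_B (nothing connected across the terminals).
Nodal analysis, taking node 2 as the 0 V reference.
Source V1 fixes V_0 = 12 V.
KCL at each unknown node (sum of currents leaving = 0; resistances in Ω):
  Node 1: (V_1 - 12)/200 + (V_1 - 0)/40 = 0
Collecting terms: 0.03 × V_1 = 0.06  =>  V_1 = 2 V
V_th = V_1 - V_2 = 2 - 0 = 2 V
Step 2 — R_th: zero the source — replace V1 by a short circuit (node 2 merges into node 0) — and find the resistance seen between A (node 1) and B (node 0).
Reduce the network between node 1 (A) and node 0 (B) by series/parallel combination:
  Rp1 = R1 ‖ R2 (parallel, both between nodes 0 and 1) = 1/(1/200 + 1/40) = 33.33 Ω
R_th = 33.33 Ω

Final answer: V_th = 2 V, R_th = 33.33 Ω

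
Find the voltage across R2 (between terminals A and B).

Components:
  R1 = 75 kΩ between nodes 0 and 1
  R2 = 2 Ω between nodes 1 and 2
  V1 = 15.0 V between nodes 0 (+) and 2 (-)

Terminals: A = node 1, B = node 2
R1 and R2 are in series across V1 (node 0 → node 1 → node 2), and the output A–B is taken across R2, so this is a voltage divider.
Series current: I = V1/(R1 + R2) = 15/(75000 + 2) = 15/75000 = 0.0002 A
V_R2 = I × R2 = V1 × R2/(R1 + R2) = 15 × 2/75000 = 0.0004 V

Final answer: 0.0004 V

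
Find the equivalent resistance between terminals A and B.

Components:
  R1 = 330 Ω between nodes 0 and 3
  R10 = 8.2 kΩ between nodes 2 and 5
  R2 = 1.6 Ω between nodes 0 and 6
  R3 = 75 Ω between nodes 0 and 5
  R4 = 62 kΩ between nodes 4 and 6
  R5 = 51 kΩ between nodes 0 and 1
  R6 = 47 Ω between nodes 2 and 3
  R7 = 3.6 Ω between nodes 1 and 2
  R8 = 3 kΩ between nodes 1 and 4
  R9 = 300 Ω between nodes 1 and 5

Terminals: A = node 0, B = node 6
The network is not a plain series/parallel combination. Inject a 1 A test current into terminal A (node 0) and return it from terminal B (node 6); then R_eq = V_A / (1 A).
Nodal analysis, taking node 6 as the 0 V reference.
Current source I_test pushes 1 A into node 0 and draws it out of node 6.
KCL at each unknown node (sum of currents leaving = 0; resistances in Ω):
  Node 0: (V_0 - V_3)/330 + (V_0 - 0)/1.6 + (V_0 - V_5)/75 + (V_0 - V_1)/51000 - 1 = 0
  Node 1: (V_1 - V_0)/51000 + (V_1 - V_2)/3.6 + (V_1 - V_4)/3000 + (V_1 - V_5)/300 = 0
  Node 2: (V_2 - V_1)/3.6 + (V_2 - V_3)/47 + (V_2 - V_5)/8200 = 0
  Node 3: (V_3 - V_0)/330 + (V_3 - V_2)/47 = 0
  Node 4: (V_4 - V_1)/3000 + (V_4 - 0)/62000 = 0
  Node 5: (V_5 - V_0)/75 + (V_5 - V_1)/300 + (V_5 - V_2)/8200 = 0
Collecting terms (coefficients in siemens):
  0.6414·V_0 - 0.00001961·V_1 - 0.00303·V_3 - 0.01333·V_5 = 1
  0.2815·V_1 - 0.00001961·V_0 - 0.2778·V_2 - 0.0003333·V_4 - 0.003333·V_5 = 0
  0.2992·V_2 - 0.2778·V_1 - 0.02128·V_3 - 0.000122·V_5 = 0
  0.02431·V_3 - 0.00303·V_0 - 0.02128·V_2 = 0
  0.0003495·V_4 - 0.0003333·V_1 = 0
  0.01679·V_5 - 0.01333·V_0 - 0.003333·V_1 - 0.000122·V_2 = 0
Solving these 6 simultaneous equations (Gaussian elimination) gives:
  V_0 = 1.6 V, V_1 = 1.595 V, V_2 = 1.595 V, V_3 = 1.596 V
  V_4 = 1.522 V, V_5 = 1.599 V
R_eq = V_0 / 1 A = 1.6 Ω

Final answer: 1.6 Ω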